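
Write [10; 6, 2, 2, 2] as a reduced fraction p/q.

Using pₖ = aₖpₖ₋₁ + pₖ₋₂ and qₖ = aₖqₖ₋₁ + qₖ₋₂:
  k=0: a=10, p=10, q=1
  k=1: a=6, p=61, q=6
  k=2: a=2, p=132, q=13
  k=3: a=2, p=325, q=32
  k=4: a=2, p=782, q=77

782/77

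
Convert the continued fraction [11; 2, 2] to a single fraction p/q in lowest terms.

57/5

Fold from the inside: start with 2/1.
  2 + 1/2 = 5/2
  11 + 2/5 = 57/5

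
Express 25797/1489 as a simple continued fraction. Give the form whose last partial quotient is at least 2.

[17; 3, 13, 12, 3]

25797 = 17·1489 + 484
1489 = 3·484 + 37
484 = 13·37 + 3
37 = 12·3 + 1
3 = 3·1 + 0  (stop)
So 25797/1489 = [17; 3, 13, 12, 3].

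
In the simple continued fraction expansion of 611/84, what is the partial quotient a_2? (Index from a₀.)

611 = 7·84 + 23   →  a_0 = 7
84 = 3·23 + 15   →  a_1 = 3
23 = 1·15 + 8   →  a_2 = 1

1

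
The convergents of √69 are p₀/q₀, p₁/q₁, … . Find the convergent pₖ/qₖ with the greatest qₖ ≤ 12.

√69 = [8; 3, 3, 1, 4, 1, 3, 3, 16, …] (period length 8).
Convergents:
  p_0/q_0 = 8/1
  p_1/q_1 = 25/3
  p_2/q_2 = 83/10
  p_3/q_3 = 108/13
q_2 = 10 ≤ 12 < 13 = q_3, so the answer is 83/10.

83/10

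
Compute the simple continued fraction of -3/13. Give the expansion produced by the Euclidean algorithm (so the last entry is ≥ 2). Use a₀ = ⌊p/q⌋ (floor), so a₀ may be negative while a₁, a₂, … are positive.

-3 = -1*13 + 10
13 = 1*10 + 3
10 = 3*3 + 1
3 = 3*1 + 0  (stop)
So -3/13 = [-1; 1, 3, 3].

[-1; 1, 3, 3]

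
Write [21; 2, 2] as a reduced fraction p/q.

107/5

Fold from the inside: start with 2/1.
  2 + 1/2 = 5/2
  21 + 2/5 = 107/5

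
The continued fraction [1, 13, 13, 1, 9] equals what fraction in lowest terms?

1956/1817

Using pₖ = aₖpₖ₋₁ + pₖ₋₂ and qₖ = aₖqₖ₋₁ + qₖ₋₂:
  k=0: a=1, p=1, q=1
  k=1: a=13, p=14, q=13
  k=2: a=13, p=183, q=170
  k=3: a=1, p=197, q=183
  k=4: a=9, p=1956, q=1817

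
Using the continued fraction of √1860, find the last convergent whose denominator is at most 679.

15871/368

√1860 = [43; 7, 1, 4, 1, 7, 86, …] (period length 6).
Convergents:
  p_0/q_0 = 43/1
  p_1/q_1 = 302/7
  p_2/q_2 = 345/8
  p_3/q_3 = 1682/39
  p_4/q_4 = 2027/47
  p_5/q_5 = 15871/368
  p_6/q_6 = 1366933/31695
q_5 = 368 ≤ 679 < 31695 = q_6, so the answer is 15871/368.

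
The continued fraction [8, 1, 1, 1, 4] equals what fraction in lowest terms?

121/14

Fold from the inside: start with 4/1.
  1 + 1/4 = 5/4
  1 + 4/5 = 9/5
  1 + 5/9 = 14/9
  8 + 9/14 = 121/14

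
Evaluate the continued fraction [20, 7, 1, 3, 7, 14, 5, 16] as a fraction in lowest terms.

Using pₖ = aₖpₖ₋₁ + pₖ₋₂ and qₖ = aₖqₖ₋₁ + qₖ₋₂:
  k=0: a=20, p=20, q=1
  k=1: a=7, p=141, q=7
  k=2: a=1, p=161, q=8
  k=3: a=3, p=624, q=31
  k=4: a=7, p=4529, q=225
  k=5: a=14, p=64030, q=3181
  k=6: a=5, p=324679, q=16130
  k=7: a=16, p=5258894, q=261261

5258894/261261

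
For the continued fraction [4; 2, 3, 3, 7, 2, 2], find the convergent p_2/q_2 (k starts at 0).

Using pₖ = aₖpₖ₋₁ + pₖ₋₂, qₖ = aₖqₖ₋₁ + qₖ₋₂ (with p₋₁=1, p₋₂=0, q₋₁=0, q₋₂=1):
  k=0: a=4, p=4, q=1
  k=1: a=2, p=9, q=2
  k=2: a=3, p=31, q=7

31/7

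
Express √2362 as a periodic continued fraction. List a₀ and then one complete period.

a₀ = ⌊√2362⌋ = 48.
With m₀=0, d₀=1 and mₖ₊₁ = dₖaₖ − mₖ, dₖ₊₁ = (n − mₖ₊₁²)/dₖ, aₖ₊₁ = ⌊(a₀+mₖ₊₁)/dₖ₊₁⌋:
  k=1: m=48, d=58, a=1
  k=2: m=10, d=39, a=1
  k=3: m=29, d=39, a=1
  k=4: m=10, d=58, a=1
  k=5: m=48, d=1, a=96
d=1 and a=2a₀=96 at k=5, so the next step gives (m, d) = (48, 58) again — its k=1 value — and the period has length 5.

[48; 1, 1, 1, 1, 96]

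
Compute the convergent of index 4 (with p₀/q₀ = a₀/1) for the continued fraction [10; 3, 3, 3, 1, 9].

443/43

Using pₖ = aₖpₖ₋₁ + pₖ₋₂, qₖ = aₖqₖ₋₁ + qₖ₋₂ (with p₋₁=1, p₋₂=0, q₋₁=0, q₋₂=1):
  k=0: a=10, p=10, q=1
  k=1: a=3, p=31, q=3
  k=2: a=3, p=103, q=10
  k=3: a=3, p=340, q=33
  k=4: a=1, p=443, q=43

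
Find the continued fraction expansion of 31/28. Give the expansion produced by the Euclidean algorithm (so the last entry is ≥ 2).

31 = 1×28 + 3
28 = 9×3 + 1
3 = 3×1 + 0  (stop)
So 31/28 = [1; 9, 3].

[1; 9, 3]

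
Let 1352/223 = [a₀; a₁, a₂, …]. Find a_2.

1

1352 = 6·223 + 14   →  a_0 = 6
223 = 15·14 + 13   →  a_1 = 15
14 = 1·13 + 1   →  a_2 = 1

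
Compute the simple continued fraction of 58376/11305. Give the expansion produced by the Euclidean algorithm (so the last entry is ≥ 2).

[5; 6, 9, 3, 3, 6, 3]

58376 = 5×11305 + 1851
11305 = 6×1851 + 199
1851 = 9×199 + 60
199 = 3×60 + 19
60 = 3×19 + 3
19 = 6×3 + 1
3 = 3×1 + 0  (stop)
So 58376/11305 = [5; 6, 9, 3, 3, 6, 3].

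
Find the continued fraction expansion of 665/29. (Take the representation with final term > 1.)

665 = 22×29 + 27
29 = 1×27 + 2
27 = 13×2 + 1
2 = 2×1 + 0  (stop)
So 665/29 = [22; 1, 13, 2].

[22; 1, 13, 2]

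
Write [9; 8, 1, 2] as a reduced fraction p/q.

237/26

Using pₖ = aₖpₖ₋₁ + pₖ₋₂ and qₖ = aₖqₖ₋₁ + qₖ₋₂:
  k=0: a=9, p=9, q=1
  k=1: a=8, p=73, q=8
  k=2: a=1, p=82, q=9
  k=3: a=2, p=237, q=26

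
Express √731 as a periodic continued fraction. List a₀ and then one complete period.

a₀ = ⌊√731⌋ = 27.
With m₀=0, d₀=1 and mₖ₊₁ = dₖaₖ − mₖ, dₖ₊₁ = (n − mₖ₊₁²)/dₖ, aₖ₊₁ = ⌊(a₀+mₖ₊₁)/dₖ₊₁⌋:
  k=1: m=27, d=2, a=27
  k=2: m=27, d=1, a=54
d=1 and a=2a₀=54 at k=2, so the next step gives (m, d) = (27, 2) again — its k=1 value — and the period has length 2.

[27; 27, 54]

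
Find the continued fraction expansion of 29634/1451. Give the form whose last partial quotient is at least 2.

29634 = 20·1451 + 614
1451 = 2·614 + 223
614 = 2·223 + 168
223 = 1·168 + 55
168 = 3·55 + 3
55 = 18·3 + 1
3 = 3·1 + 0  (stop)
So 29634/1451 = [20; 2, 2, 1, 3, 18, 3].

[20; 2, 2, 1, 3, 18, 3]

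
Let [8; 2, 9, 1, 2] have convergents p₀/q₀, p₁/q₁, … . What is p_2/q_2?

Using pₖ = aₖpₖ₋₁ + pₖ₋₂, qₖ = aₖqₖ₋₁ + qₖ₋₂ (with p₋₁=1, p₋₂=0, q₋₁=0, q₋₂=1):
  k=0: a=8, p=8, q=1
  k=1: a=2, p=17, q=2
  k=2: a=9, p=161, q=19

161/19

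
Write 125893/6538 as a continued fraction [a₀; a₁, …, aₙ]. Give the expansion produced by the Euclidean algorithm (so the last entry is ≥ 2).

[19; 3, 1, 10, 2, 4, 16]

125893 = 19·6538 + 1671
6538 = 3·1671 + 1525
1671 = 1·1525 + 146
1525 = 10·146 + 65
146 = 2·65 + 16
65 = 4·16 + 1
16 = 16·1 + 0  (stop)
So 125893/6538 = [19; 3, 1, 10, 2, 4, 16].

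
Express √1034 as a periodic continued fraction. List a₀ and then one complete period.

a₀ = ⌊√1034⌋ = 32.
With m₀=0, d₀=1 and mₖ₊₁ = dₖaₖ − mₖ, dₖ₊₁ = (n − mₖ₊₁²)/dₖ, aₖ₊₁ = ⌊(a₀+mₖ₊₁)/dₖ₊₁⌋:
  k=1: m=32, d=10, a=6
  k=2: m=28, d=25, a=2
  k=3: m=22, d=22, a=2
  k=4: m=22, d=25, a=2
  k=5: m=28, d=10, a=6
  k=6: m=32, d=1, a=64
d=1 and a=2a₀=64 at k=6, so the next step gives (m, d) = (32, 10) again — its k=1 value — and the period has length 6.

[32; 6, 2, 2, 2, 6, 64]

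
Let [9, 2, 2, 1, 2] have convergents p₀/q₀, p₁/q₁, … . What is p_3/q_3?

Using pₖ = aₖpₖ₋₁ + pₖ₋₂, qₖ = aₖqₖ₋₁ + qₖ₋₂ (with p₋₁=1, p₋₂=0, q₋₁=0, q₋₂=1):
  k=0: a=9, p=9, q=1
  k=1: a=2, p=19, q=2
  k=2: a=2, p=47, q=5
  k=3: a=1, p=66, q=7

66/7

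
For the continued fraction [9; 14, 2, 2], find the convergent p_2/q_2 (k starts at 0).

263/29

Using pₖ = aₖpₖ₋₁ + pₖ₋₂, qₖ = aₖqₖ₋₁ + qₖ₋₂ (with p₋₁=1, p₋₂=0, q₋₁=0, q₋₂=1):
  k=0: a=9, p=9, q=1
  k=1: a=14, p=127, q=14
  k=2: a=2, p=263, q=29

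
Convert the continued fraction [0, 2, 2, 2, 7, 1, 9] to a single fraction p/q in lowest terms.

415/998

Fold from the inside: start with 9/1.
  1 + 1/9 = 10/9
  7 + 9/10 = 79/10
  2 + 10/79 = 168/79
  2 + 79/168 = 415/168
  2 + 168/415 = 998/415
  0 + 415/998 = 415/998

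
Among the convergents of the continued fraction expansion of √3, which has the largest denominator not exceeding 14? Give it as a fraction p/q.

√3 = [1; 1, 2, …] (period length 2).
Convergents:
  p_0/q_0 = 1/1
  p_1/q_1 = 2/1
  p_2/q_2 = 5/3
  p_3/q_3 = 7/4
  p_4/q_4 = 19/11
  p_5/q_5 = 26/15
q_4 = 11 ≤ 14 < 15 = q_5, so the answer is 19/11.

19/11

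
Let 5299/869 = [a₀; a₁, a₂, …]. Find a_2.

4

5299 = 6·869 + 85   →  a_0 = 6
869 = 10·85 + 19   →  a_1 = 10
85 = 4·19 + 9   →  a_2 = 4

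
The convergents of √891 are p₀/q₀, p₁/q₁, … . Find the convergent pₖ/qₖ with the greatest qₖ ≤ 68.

597/20

√891 = [29; 1, 5, 1, 1, 1, 5, 1, 58, …] (period length 8).
Convergents:
  p_0/q_0 = 29/1
  p_1/q_1 = 30/1
  p_2/q_2 = 179/6
  p_3/q_3 = 209/7
  p_4/q_4 = 388/13
  p_5/q_5 = 597/20
  p_6/q_6 = 3373/113
q_5 = 20 ≤ 68 < 113 = q_6, so the answer is 597/20.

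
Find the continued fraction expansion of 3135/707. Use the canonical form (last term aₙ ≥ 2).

[4; 2, 3, 3, 3, 9]

3135 = 4*707 + 307
707 = 2*307 + 93
307 = 3*93 + 28
93 = 3*28 + 9
28 = 3*9 + 1
9 = 9*1 + 0  (stop)
So 3135/707 = [4; 2, 3, 3, 3, 9].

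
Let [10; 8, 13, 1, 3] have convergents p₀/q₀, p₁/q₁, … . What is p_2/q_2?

1063/105

Using pₖ = aₖpₖ₋₁ + pₖ₋₂, qₖ = aₖqₖ₋₁ + qₖ₋₂ (with p₋₁=1, p₋₂=0, q₋₁=0, q₋₂=1):
  k=0: a=10, p=10, q=1
  k=1: a=8, p=81, q=8
  k=2: a=13, p=1063, q=105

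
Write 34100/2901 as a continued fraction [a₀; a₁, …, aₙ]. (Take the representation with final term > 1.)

34100 = 11*2901 + 2189
2901 = 1*2189 + 712
2189 = 3*712 + 53
712 = 13*53 + 23
53 = 2*23 + 7
23 = 3*7 + 2
7 = 3*2 + 1
2 = 2*1 + 0  (stop)
So 34100/2901 = [11; 1, 3, 13, 2, 3, 3, 2].

[11; 1, 3, 13, 2, 3, 3, 2]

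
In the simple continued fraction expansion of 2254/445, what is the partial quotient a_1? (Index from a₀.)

2254 = 5·445 + 29   →  a_0 = 5
445 = 15·29 + 10   →  a_1 = 15

15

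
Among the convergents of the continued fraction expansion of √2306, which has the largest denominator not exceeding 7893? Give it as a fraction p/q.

221328/4609

√2306 = [48; 48, 96, …] (period length 2).
Convergents:
  p_0/q_0 = 48/1
  p_1/q_1 = 2305/48
  p_2/q_2 = 221328/4609
  p_3/q_3 = 10626049/221280
q_2 = 4609 ≤ 7893 < 221280 = q_3, so the answer is 221328/4609.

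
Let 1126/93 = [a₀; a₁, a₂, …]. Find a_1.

1126 = 12·93 + 10   →  a_0 = 12
93 = 9·10 + 3   →  a_1 = 9

9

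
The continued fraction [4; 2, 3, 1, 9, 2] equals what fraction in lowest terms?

Fold from the inside: start with 2/1.
  9 + 1/2 = 19/2
  1 + 2/19 = 21/19
  3 + 19/21 = 82/21
  2 + 21/82 = 185/82
  4 + 82/185 = 822/185

822/185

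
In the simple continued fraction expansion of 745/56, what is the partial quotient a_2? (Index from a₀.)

3

745 = 13·56 + 17   →  a_0 = 13
56 = 3·17 + 5   →  a_1 = 3
17 = 3·5 + 2   →  a_2 = 3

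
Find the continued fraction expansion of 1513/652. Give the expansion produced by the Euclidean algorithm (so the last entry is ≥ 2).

1513 = 2×652 + 209
652 = 3×209 + 25
209 = 8×25 + 9
25 = 2×9 + 7
9 = 1×7 + 2
7 = 3×2 + 1
2 = 2×1 + 0  (stop)
So 1513/652 = [2; 3, 8, 2, 1, 3, 2].

[2; 3, 8, 2, 1, 3, 2]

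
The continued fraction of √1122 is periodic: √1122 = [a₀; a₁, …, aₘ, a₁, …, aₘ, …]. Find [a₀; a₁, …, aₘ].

[33; 2, 66]

a₀ = ⌊√1122⌋ = 33.
With m₀=0, d₀=1 and mₖ₊₁ = dₖaₖ − mₖ, dₖ₊₁ = (n − mₖ₊₁²)/dₖ, aₖ₊₁ = ⌊(a₀+mₖ₊₁)/dₖ₊₁⌋:
  k=1: m=33, d=33, a=2
  k=2: m=33, d=1, a=66
d=1 and a=2a₀=66 at k=2, so the next step gives (m, d) = (33, 33) again — its k=1 value — and the period has length 2.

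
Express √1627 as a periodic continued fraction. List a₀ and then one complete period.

a₀ = ⌊√1627⌋ = 40.
With m₀=0, d₀=1 and mₖ₊₁ = dₖaₖ − mₖ, dₖ₊₁ = (n − mₖ₊₁²)/dₖ, aₖ₊₁ = ⌊(a₀+mₖ₊₁)/dₖ₊₁⌋:
  k=1: m=40, d=27, a=2
  k=2: m=14, d=53, a=1
  k=3: m=39, d=2, a=39
  k=4: m=39, d=53, a=1
  k=5: m=14, d=27, a=2
  k=6: m=40, d=1, a=80
d=1 and a=2a₀=80 at k=6, so the next step gives (m, d) = (40, 27) again — its k=1 value — and the period has length 6.

[40; 2, 1, 39, 1, 2, 80]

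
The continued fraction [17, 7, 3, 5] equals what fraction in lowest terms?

Using pₖ = aₖpₖ₋₁ + pₖ₋₂ and qₖ = aₖqₖ₋₁ + qₖ₋₂:
  k=0: a=17, p=17, q=1
  k=1: a=7, p=120, q=7
  k=2: a=3, p=377, q=22
  k=3: a=5, p=2005, q=117

2005/117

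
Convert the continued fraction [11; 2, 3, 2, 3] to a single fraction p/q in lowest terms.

Using pₖ = aₖpₖ₋₁ + pₖ₋₂ and qₖ = aₖqₖ₋₁ + qₖ₋₂:
  k=0: a=11, p=11, q=1
  k=1: a=2, p=23, q=2
  k=2: a=3, p=80, q=7
  k=3: a=2, p=183, q=16
  k=4: a=3, p=629, q=55

629/55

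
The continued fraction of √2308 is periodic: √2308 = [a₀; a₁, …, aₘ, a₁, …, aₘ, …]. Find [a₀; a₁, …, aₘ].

a₀ = ⌊√2308⌋ = 48.
With m₀=0, d₀=1 and mₖ₊₁ = dₖaₖ − mₖ, dₖ₊₁ = (n − mₖ₊₁²)/dₖ, aₖ₊₁ = ⌊(a₀+mₖ₊₁)/dₖ₊₁⌋:
  k=1: m=48, d=4, a=24
  k=2: m=48, d=1, a=96
d=1 and a=2a₀=96 at k=2, so the next step gives (m, d) = (48, 4) again — its k=1 value — and the period has length 2.

[48; 24, 96]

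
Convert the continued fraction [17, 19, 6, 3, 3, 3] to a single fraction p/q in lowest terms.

67953/3985

Using pₖ = aₖpₖ₋₁ + pₖ₋₂ and qₖ = aₖqₖ₋₁ + qₖ₋₂:
  k=0: a=17, p=17, q=1
  k=1: a=19, p=324, q=19
  k=2: a=6, p=1961, q=115
  k=3: a=3, p=6207, q=364
  k=4: a=3, p=20582, q=1207
  k=5: a=3, p=67953, q=3985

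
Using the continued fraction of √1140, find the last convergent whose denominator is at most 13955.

√1140 = [33; 1, 3, 4, 3, 1, 66, …] (period length 6).
Convergents:
  p_0/q_0 = 33/1
  p_1/q_1 = 34/1
  p_2/q_2 = 135/4
  p_3/q_3 = 574/17
  p_4/q_4 = 1857/55
  p_5/q_5 = 2431/72
  p_6/q_6 = 162303/4807
  p_7/q_7 = 164734/4879
  p_8/q_8 = 656505/19444
q_7 = 4879 ≤ 13955 < 19444 = q_8, so the answer is 164734/4879.

164734/4879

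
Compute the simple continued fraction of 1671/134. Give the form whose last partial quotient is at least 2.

[12; 2, 7, 1, 7]

1671 = 12*134 + 63
134 = 2*63 + 8
63 = 7*8 + 7
8 = 1*7 + 1
7 = 7*1 + 0  (stop)
So 1671/134 = [12; 2, 7, 1, 7].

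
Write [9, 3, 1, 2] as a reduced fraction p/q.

102/11

Fold from the inside: start with 2/1.
  1 + 1/2 = 3/2
  3 + 2/3 = 11/3
  9 + 3/11 = 102/11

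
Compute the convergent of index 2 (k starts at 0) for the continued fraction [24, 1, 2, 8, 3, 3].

74/3

Using pₖ = aₖpₖ₋₁ + pₖ₋₂, qₖ = aₖqₖ₋₁ + qₖ₋₂ (with p₋₁=1, p₋₂=0, q₋₁=0, q₋₂=1):
  k=0: a=24, p=24, q=1
  k=1: a=1, p=25, q=1
  k=2: a=2, p=74, q=3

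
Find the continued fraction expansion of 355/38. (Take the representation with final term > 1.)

355 = 9·38 + 13
38 = 2·13 + 12
13 = 1·12 + 1
12 = 12·1 + 0  (stop)
So 355/38 = [9; 2, 1, 12].

[9; 2, 1, 12]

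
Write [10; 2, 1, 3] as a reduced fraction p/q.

Using pₖ = aₖpₖ₋₁ + pₖ₋₂ and qₖ = aₖqₖ₋₁ + qₖ₋₂:
  k=0: a=10, p=10, q=1
  k=1: a=2, p=21, q=2
  k=2: a=1, p=31, q=3
  k=3: a=3, p=114, q=11

114/11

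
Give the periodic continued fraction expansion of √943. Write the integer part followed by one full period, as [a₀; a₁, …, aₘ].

[30; 1, 2, 2, 2, 1, 60]

a₀ = ⌊√943⌋ = 30.
With m₀=0, d₀=1 and mₖ₊₁ = dₖaₖ − mₖ, dₖ₊₁ = (n − mₖ₊₁²)/dₖ, aₖ₊₁ = ⌊(a₀+mₖ₊₁)/dₖ₊₁⌋:
  k=1: m=30, d=43, a=1
  k=2: m=13, d=18, a=2
  k=3: m=23, d=23, a=2
  k=4: m=23, d=18, a=2
  k=5: m=13, d=43, a=1
  k=6: m=30, d=1, a=60
d=1 and a=2a₀=60 at k=6, so the next step gives (m, d) = (30, 43) again — its k=1 value — and the period has length 6.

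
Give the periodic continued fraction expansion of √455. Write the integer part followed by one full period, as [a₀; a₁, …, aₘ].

[21; 3, 42]

a₀ = ⌊√455⌋ = 21.
With m₀=0, d₀=1 and mₖ₊₁ = dₖaₖ − mₖ, dₖ₊₁ = (n − mₖ₊₁²)/dₖ, aₖ₊₁ = ⌊(a₀+mₖ₊₁)/dₖ₊₁⌋:
  k=1: m=21, d=14, a=3
  k=2: m=21, d=1, a=42
d=1 and a=2a₀=42 at k=2, so the next step gives (m, d) = (21, 14) again — its k=1 value — and the period has length 2.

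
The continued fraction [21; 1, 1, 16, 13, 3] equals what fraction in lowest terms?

28529/1326

Fold from the inside: start with 3/1.
  13 + 1/3 = 40/3
  16 + 3/40 = 643/40
  1 + 40/643 = 683/643
  1 + 643/683 = 1326/683
  21 + 683/1326 = 28529/1326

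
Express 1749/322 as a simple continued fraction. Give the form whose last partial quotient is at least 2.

1749 = 5*322 + 139
322 = 2*139 + 44
139 = 3*44 + 7
44 = 6*7 + 2
7 = 3*2 + 1
2 = 2*1 + 0  (stop)
So 1749/322 = [5; 2, 3, 6, 3, 2].

[5; 2, 3, 6, 3, 2]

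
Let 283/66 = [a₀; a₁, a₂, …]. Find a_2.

2

283 = 4·66 + 19   →  a_0 = 4
66 = 3·19 + 9   →  a_1 = 3
19 = 2·9 + 1   →  a_2 = 2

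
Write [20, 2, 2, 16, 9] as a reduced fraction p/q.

15159/743

Using pₖ = aₖpₖ₋₁ + pₖ₋₂ and qₖ = aₖqₖ₋₁ + qₖ₋₂:
  k=0: a=20, p=20, q=1
  k=1: a=2, p=41, q=2
  k=2: a=2, p=102, q=5
  k=3: a=16, p=1673, q=82
  k=4: a=9, p=15159, q=743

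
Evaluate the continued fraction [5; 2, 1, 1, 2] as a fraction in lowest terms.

Fold from the inside: start with 2/1.
  1 + 1/2 = 3/2
  1 + 2/3 = 5/3
  2 + 3/5 = 13/5
  5 + 5/13 = 70/13

70/13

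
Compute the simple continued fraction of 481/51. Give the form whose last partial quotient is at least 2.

481 = 9·51 + 22
51 = 2·22 + 7
22 = 3·7 + 1
7 = 7·1 + 0  (stop)
So 481/51 = [9; 2, 3, 7].

[9; 2, 3, 7]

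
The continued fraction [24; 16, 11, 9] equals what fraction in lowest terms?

38716/1609

Fold from the inside: start with 9/1.
  11 + 1/9 = 100/9
  16 + 9/100 = 1609/100
  24 + 100/1609 = 38716/1609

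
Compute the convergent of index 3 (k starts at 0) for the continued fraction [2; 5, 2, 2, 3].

Using pₖ = aₖpₖ₋₁ + pₖ₋₂, qₖ = aₖqₖ₋₁ + qₖ₋₂ (with p₋₁=1, p₋₂=0, q₋₁=0, q₋₂=1):
  k=0: a=2, p=2, q=1
  k=1: a=5, p=11, q=5
  k=2: a=2, p=24, q=11
  k=3: a=2, p=59, q=27

59/27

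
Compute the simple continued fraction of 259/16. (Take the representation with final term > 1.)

[16; 5, 3]

259 = 16·16 + 3
16 = 5·3 + 1
3 = 3·1 + 0  (stop)
So 259/16 = [16; 5, 3].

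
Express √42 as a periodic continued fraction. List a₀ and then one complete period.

[6; 2, 12]

a₀ = ⌊√42⌋ = 6.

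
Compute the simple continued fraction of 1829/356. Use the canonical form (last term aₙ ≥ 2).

1829 = 5×356 + 49
356 = 7×49 + 13
49 = 3×13 + 10
13 = 1×10 + 3
10 = 3×3 + 1
3 = 3×1 + 0  (stop)
So 1829/356 = [5; 7, 3, 1, 3, 3].

[5; 7, 3, 1, 3, 3]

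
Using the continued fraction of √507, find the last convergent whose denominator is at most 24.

√507 = [22; 1, 1, 14, 1, 1, 44, …] (period length 6).
Convergents:
  p_0/q_0 = 22/1
  p_1/q_1 = 23/1
  p_2/q_2 = 45/2
  p_3/q_3 = 653/29
q_2 = 2 ≤ 24 < 29 = q_3, so the answer is 45/2.

45/2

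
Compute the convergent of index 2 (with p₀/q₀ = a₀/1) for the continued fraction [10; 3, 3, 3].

Using pₖ = aₖpₖ₋₁ + pₖ₋₂, qₖ = aₖqₖ₋₁ + qₖ₋₂ (with p₋₁=1, p₋₂=0, q₋₁=0, q₋₂=1):
  k=0: a=10, p=10, q=1
  k=1: a=3, p=31, q=3
  k=2: a=3, p=103, q=10

103/10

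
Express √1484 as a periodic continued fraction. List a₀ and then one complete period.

a₀ = ⌊√1484⌋ = 38.

[38; 1, 1, 10, 1, 1, 76]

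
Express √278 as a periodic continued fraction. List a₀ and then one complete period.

a₀ = ⌊√278⌋ = 16.
With m₀=0, d₀=1 and mₖ₊₁ = dₖaₖ − mₖ, dₖ₊₁ = (n − mₖ₊₁²)/dₖ, aₖ₊₁ = ⌊(a₀+mₖ₊₁)/dₖ₊₁⌋:
  k=1: m=16, d=22, a=1
  k=2: m=6, d=11, a=2
  k=3: m=16, d=2, a=16
  k=4: m=16, d=11, a=2
  k=5: m=6, d=22, a=1
  k=6: m=16, d=1, a=32
d=1 and a=2a₀=32 at k=6, so the next step gives (m, d) = (16, 22) again — its k=1 value — and the period has length 6.

[16; 1, 2, 16, 2, 1, 32]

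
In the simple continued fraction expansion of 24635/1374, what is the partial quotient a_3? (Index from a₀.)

24635 = 17·1374 + 1277   →  a_0 = 17
1374 = 1·1277 + 97   →  a_1 = 1
1277 = 13·97 + 16   →  a_2 = 13
97 = 6·16 + 1   →  a_3 = 6

6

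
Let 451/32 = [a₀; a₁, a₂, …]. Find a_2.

451 = 14·32 + 3   →  a_0 = 14
32 = 10·3 + 2   →  a_1 = 10
3 = 1·2 + 1   →  a_2 = 1

1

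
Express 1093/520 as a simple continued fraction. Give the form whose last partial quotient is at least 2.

1093 = 2×520 + 53
520 = 9×53 + 43
53 = 1×43 + 10
43 = 4×10 + 3
10 = 3×3 + 1
3 = 3×1 + 0  (stop)
So 1093/520 = [2; 9, 1, 4, 3, 3].

[2; 9, 1, 4, 3, 3]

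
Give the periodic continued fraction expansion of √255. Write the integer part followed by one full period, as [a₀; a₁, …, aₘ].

a₀ = ⌊√255⌋ = 15.
With m₀=0, d₀=1 and mₖ₊₁ = dₖaₖ − mₖ, dₖ₊₁ = (n − mₖ₊₁²)/dₖ, aₖ₊₁ = ⌊(a₀+mₖ₊₁)/dₖ₊₁⌋:
  k=1: m=15, d=30, a=1
  k=2: m=15, d=1, a=30
d=1 and a=2a₀=30 at k=2, so the next step gives (m, d) = (15, 30) again — its k=1 value — and the period has length 2.

[15; 1, 30]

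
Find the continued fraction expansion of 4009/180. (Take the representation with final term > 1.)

4009 = 22×180 + 49
180 = 3×49 + 33
49 = 1×33 + 16
33 = 2×16 + 1
16 = 16×1 + 0  (stop)
So 4009/180 = [22; 3, 1, 2, 16].

[22; 3, 1, 2, 16]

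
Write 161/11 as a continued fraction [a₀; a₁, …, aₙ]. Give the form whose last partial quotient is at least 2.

161 = 14*11 + 7
11 = 1*7 + 4
7 = 1*4 + 3
4 = 1*3 + 1
3 = 3*1 + 0  (stop)
So 161/11 = [14; 1, 1, 1, 3].

[14; 1, 1, 1, 3]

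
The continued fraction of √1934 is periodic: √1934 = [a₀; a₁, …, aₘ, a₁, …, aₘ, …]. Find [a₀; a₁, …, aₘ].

a₀ = ⌊√1934⌋ = 43.
With m₀=0, d₀=1 and mₖ₊₁ = dₖaₖ − mₖ, dₖ₊₁ = (n − mₖ₊₁²)/dₖ, aₖ₊₁ = ⌊(a₀+mₖ₊₁)/dₖ₊₁⌋:
  k=1: m=43, d=85, a=1
  k=2: m=42, d=2, a=42
  k=3: m=42, d=85, a=1
  k=4: m=43, d=1, a=86
d=1 and a=2a₀=86 at k=4, so the next step gives (m, d) = (43, 85) again — its k=1 value — and the period has length 4.

[43; 1, 42, 1, 86]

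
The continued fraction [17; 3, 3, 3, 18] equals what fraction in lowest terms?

Using pₖ = aₖpₖ₋₁ + pₖ₋₂ and qₖ = aₖqₖ₋₁ + qₖ₋₂:
  k=0: a=17, p=17, q=1
  k=1: a=3, p=52, q=3
  k=2: a=3, p=173, q=10
  k=3: a=3, p=571, q=33
  k=4: a=18, p=10451, q=604

10451/604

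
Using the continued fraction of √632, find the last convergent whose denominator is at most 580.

√632 = [25; 7, 6, 7, 50, …] (period length 4).
Convergents:
  p_0/q_0 = 25/1
  p_1/q_1 = 176/7
  p_2/q_2 = 1081/43
  p_3/q_3 = 7743/308
  p_4/q_4 = 388231/15443
q_3 = 308 ≤ 580 < 15443 = q_4, so the answer is 7743/308.

7743/308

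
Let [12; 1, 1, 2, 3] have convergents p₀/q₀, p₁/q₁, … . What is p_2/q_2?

Using pₖ = aₖpₖ₋₁ + pₖ₋₂, qₖ = aₖqₖ₋₁ + qₖ₋₂ (with p₋₁=1, p₋₂=0, q₋₁=0, q₋₂=1):
  k=0: a=12, p=12, q=1
  k=1: a=1, p=13, q=1
  k=2: a=1, p=25, q=2

25/2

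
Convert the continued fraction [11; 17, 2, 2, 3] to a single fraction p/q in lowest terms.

3273/296

Using pₖ = aₖpₖ₋₁ + pₖ₋₂ and qₖ = aₖqₖ₋₁ + qₖ₋₂:
  k=0: a=11, p=11, q=1
  k=1: a=17, p=188, q=17
  k=2: a=2, p=387, q=35
  k=3: a=2, p=962, q=87
  k=4: a=3, p=3273, q=296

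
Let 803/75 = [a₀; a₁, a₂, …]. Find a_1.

803 = 10·75 + 53   →  a_0 = 10
75 = 1·53 + 22   →  a_1 = 1

1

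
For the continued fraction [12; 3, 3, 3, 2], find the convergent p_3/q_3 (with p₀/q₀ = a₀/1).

406/33

Using pₖ = aₖpₖ₋₁ + pₖ₋₂, qₖ = aₖqₖ₋₁ + qₖ₋₂ (with p₋₁=1, p₋₂=0, q₋₁=0, q₋₂=1):
  k=0: a=12, p=12, q=1
  k=1: a=3, p=37, q=3
  k=2: a=3, p=123, q=10
  k=3: a=3, p=406, q=33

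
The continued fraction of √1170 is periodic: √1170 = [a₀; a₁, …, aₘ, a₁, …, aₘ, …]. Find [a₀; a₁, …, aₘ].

[34; 4, 1, 6, 1, 4, 68]

a₀ = ⌊√1170⌋ = 34.
With m₀=0, d₀=1 and mₖ₊₁ = dₖaₖ − mₖ, dₖ₊₁ = (n − mₖ₊₁²)/dₖ, aₖ₊₁ = ⌊(a₀+mₖ₊₁)/dₖ₊₁⌋:
  k=1: m=34, d=14, a=4
  k=2: m=22, d=49, a=1
  k=3: m=27, d=9, a=6
  k=4: m=27, d=49, a=1
  k=5: m=22, d=14, a=4
  k=6: m=34, d=1, a=68
d=1 and a=2a₀=68 at k=6, so the next step gives (m, d) = (34, 14) again — its k=1 value — and the period has length 6.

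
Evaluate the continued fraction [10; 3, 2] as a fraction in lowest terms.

72/7

Using pₖ = aₖpₖ₋₁ + pₖ₋₂ and qₖ = aₖqₖ₋₁ + qₖ₋₂:
  k=0: a=10, p=10, q=1
  k=1: a=3, p=31, q=3
  k=2: a=2, p=72, q=7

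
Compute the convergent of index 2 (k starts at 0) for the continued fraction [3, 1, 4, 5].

19/5

Using pₖ = aₖpₖ₋₁ + pₖ₋₂, qₖ = aₖqₖ₋₁ + qₖ₋₂ (with p₋₁=1, p₋₂=0, q₋₁=0, q₋₂=1):
  k=0: a=3, p=3, q=1
  k=1: a=1, p=4, q=1
  k=2: a=4, p=19, q=5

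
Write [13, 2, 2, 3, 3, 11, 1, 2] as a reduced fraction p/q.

Using pₖ = aₖpₖ₋₁ + pₖ₋₂ and qₖ = aₖqₖ₋₁ + qₖ₋₂:
  k=0: a=13, p=13, q=1
  k=1: a=2, p=27, q=2
  k=2: a=2, p=67, q=5
  k=3: a=3, p=228, q=17
  k=4: a=3, p=751, q=56
  k=5: a=11, p=8489, q=633
  k=6: a=1, p=9240, q=689
  k=7: a=2, p=26969, q=2011

26969/2011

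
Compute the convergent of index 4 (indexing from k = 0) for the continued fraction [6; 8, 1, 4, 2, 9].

Using pₖ = aₖpₖ₋₁ + pₖ₋₂, qₖ = aₖqₖ₋₁ + qₖ₋₂ (with p₋₁=1, p₋₂=0, q₋₁=0, q₋₂=1):
  k=0: a=6, p=6, q=1
  k=1: a=8, p=49, q=8
  k=2: a=1, p=55, q=9
  k=3: a=4, p=269, q=44
  k=4: a=2, p=593, q=97

593/97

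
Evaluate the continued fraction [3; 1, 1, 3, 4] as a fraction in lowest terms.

Using pₖ = aₖpₖ₋₁ + pₖ₋₂ and qₖ = aₖqₖ₋₁ + qₖ₋₂:
  k=0: a=3, p=3, q=1
  k=1: a=1, p=4, q=1
  k=2: a=1, p=7, q=2
  k=3: a=3, p=25, q=7
  k=4: a=4, p=107, q=30

107/30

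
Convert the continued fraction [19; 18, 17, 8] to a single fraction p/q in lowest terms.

Using pₖ = aₖpₖ₋₁ + pₖ₋₂ and qₖ = aₖqₖ₋₁ + qₖ₋₂:
  k=0: a=19, p=19, q=1
  k=1: a=18, p=343, q=18
  k=2: a=17, p=5850, q=307
  k=3: a=8, p=47143, q=2474

47143/2474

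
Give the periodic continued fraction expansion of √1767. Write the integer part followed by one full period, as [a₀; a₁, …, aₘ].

a₀ = ⌊√1767⌋ = 42.

[42; 28, 84]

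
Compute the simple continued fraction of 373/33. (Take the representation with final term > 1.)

[11; 3, 3, 3]

373 = 11·33 + 10
33 = 3·10 + 3
10 = 3·3 + 1
3 = 3·1 + 0  (stop)
So 373/33 = [11; 3, 3, 3].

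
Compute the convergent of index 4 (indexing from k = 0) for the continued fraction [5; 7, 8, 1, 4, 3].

1609/313

Using pₖ = aₖpₖ₋₁ + pₖ₋₂, qₖ = aₖqₖ₋₁ + qₖ₋₂ (with p₋₁=1, p₋₂=0, q₋₁=0, q₋₂=1):
  k=0: a=5, p=5, q=1
  k=1: a=7, p=36, q=7
  k=2: a=8, p=293, q=57
  k=3: a=1, p=329, q=64
  k=4: a=4, p=1609, q=313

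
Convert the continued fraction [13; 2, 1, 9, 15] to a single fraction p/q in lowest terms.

Using pₖ = aₖpₖ₋₁ + pₖ₋₂ and qₖ = aₖqₖ₋₁ + qₖ₋₂:
  k=0: a=13, p=13, q=1
  k=1: a=2, p=27, q=2
  k=2: a=1, p=40, q=3
  k=3: a=9, p=387, q=29
  k=4: a=15, p=5845, q=438

5845/438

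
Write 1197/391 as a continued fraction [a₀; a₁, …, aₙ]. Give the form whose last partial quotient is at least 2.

[3; 16, 3, 2, 3]

1197 = 3·391 + 24
391 = 16·24 + 7
24 = 3·7 + 3
7 = 2·3 + 1
3 = 3·1 + 0  (stop)
So 1197/391 = [3; 16, 3, 2, 3].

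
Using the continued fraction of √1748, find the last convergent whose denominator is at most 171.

4599/110

√1748 = [41; 1, 4, 4, 4, 1, 82, …] (period length 6).
Convergents:
  p_0/q_0 = 41/1
  p_1/q_1 = 42/1
  p_2/q_2 = 209/5
  p_3/q_3 = 878/21
  p_4/q_4 = 3721/89
  p_5/q_5 = 4599/110
  p_6/q_6 = 380839/9109
q_5 = 110 ≤ 171 < 9109 = q_6, so the answer is 4599/110.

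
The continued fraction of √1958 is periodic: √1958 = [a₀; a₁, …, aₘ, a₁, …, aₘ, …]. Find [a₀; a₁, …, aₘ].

[44; 4, 88]

a₀ = ⌊√1958⌋ = 44.
With m₀=0, d₀=1 and mₖ₊₁ = dₖaₖ − mₖ, dₖ₊₁ = (n − mₖ₊₁²)/dₖ, aₖ₊₁ = ⌊(a₀+mₖ₊₁)/dₖ₊₁⌋:
  k=1: m=44, d=22, a=4
  k=2: m=44, d=1, a=88
d=1 and a=2a₀=88 at k=2, so the next step gives (m, d) = (44, 22) again — its k=1 value — and the period has length 2.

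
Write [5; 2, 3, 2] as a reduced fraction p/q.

Fold from the inside: start with 2/1.
  3 + 1/2 = 7/2
  2 + 2/7 = 16/7
  5 + 7/16 = 87/16

87/16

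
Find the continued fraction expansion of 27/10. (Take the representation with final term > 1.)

27 = 2·10 + 7
10 = 1·7 + 3
7 = 2·3 + 1
3 = 3·1 + 0  (stop)
So 27/10 = [2; 1, 2, 3].

[2; 1, 2, 3]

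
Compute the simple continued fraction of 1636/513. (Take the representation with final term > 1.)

1636 = 3×513 + 97
513 = 5×97 + 28
97 = 3×28 + 13
28 = 2×13 + 2
13 = 6×2 + 1
2 = 2×1 + 0  (stop)
So 1636/513 = [3; 5, 3, 2, 6, 2].

[3; 5, 3, 2, 6, 2]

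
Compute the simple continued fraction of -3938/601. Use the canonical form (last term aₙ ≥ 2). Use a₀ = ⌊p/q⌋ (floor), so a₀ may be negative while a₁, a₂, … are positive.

[-7; 2, 4, 3, 1, 2, 2, 2]

-3938 = -7*601 + 269
601 = 2*269 + 63
269 = 4*63 + 17
63 = 3*17 + 12
17 = 1*12 + 5
12 = 2*5 + 2
5 = 2*2 + 1
2 = 2*1 + 0  (stop)
So -3938/601 = [-7; 2, 4, 3, 1, 2, 2, 2].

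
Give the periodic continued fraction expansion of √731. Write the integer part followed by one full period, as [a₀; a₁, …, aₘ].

a₀ = ⌊√731⌋ = 27.

[27; 27, 54]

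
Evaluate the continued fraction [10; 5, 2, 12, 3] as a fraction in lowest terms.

Using pₖ = aₖpₖ₋₁ + pₖ₋₂ and qₖ = aₖqₖ₋₁ + qₖ₋₂:
  k=0: a=10, p=10, q=1
  k=1: a=5, p=51, q=5
  k=2: a=2, p=112, q=11
  k=3: a=12, p=1395, q=137
  k=4: a=3, p=4297, q=422

4297/422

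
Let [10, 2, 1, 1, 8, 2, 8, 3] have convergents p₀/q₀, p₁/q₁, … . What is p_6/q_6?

Using pₖ = aₖpₖ₋₁ + pₖ₋₂, qₖ = aₖqₖ₋₁ + qₖ₋₂ (with p₋₁=1, p₋₂=0, q₋₁=0, q₋₂=1):
  k=0: a=10, p=10, q=1
  k=1: a=2, p=21, q=2
  k=2: a=1, p=31, q=3
  k=3: a=1, p=52, q=5
  k=4: a=8, p=447, q=43
  k=5: a=2, p=946, q=91
  k=6: a=8, p=8015, q=771

8015/771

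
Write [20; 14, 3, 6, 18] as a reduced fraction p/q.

Using pₖ = aₖpₖ₋₁ + pₖ₋₂ and qₖ = aₖqₖ₋₁ + qₖ₋₂:
  k=0: a=20, p=20, q=1
  k=1: a=14, p=281, q=14
  k=2: a=3, p=863, q=43
  k=3: a=6, p=5459, q=272
  k=4: a=18, p=99125, q=4939

99125/4939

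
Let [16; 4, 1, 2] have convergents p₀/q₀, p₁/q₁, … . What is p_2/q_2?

Using pₖ = aₖpₖ₋₁ + pₖ₋₂, qₖ = aₖqₖ₋₁ + qₖ₋₂ (with p₋₁=1, p₋₂=0, q₋₁=0, q₋₂=1):
  k=0: a=16, p=16, q=1
  k=1: a=4, p=65, q=4
  k=2: a=1, p=81, q=5

81/5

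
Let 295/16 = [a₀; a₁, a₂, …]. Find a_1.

2

295 = 18·16 + 7   →  a_0 = 18
16 = 2·7 + 2   →  a_1 = 2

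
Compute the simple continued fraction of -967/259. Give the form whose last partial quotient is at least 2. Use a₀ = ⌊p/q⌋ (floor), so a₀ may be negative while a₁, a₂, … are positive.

[-4; 3, 1, 3, 17]

-967 = -4·259 + 69
259 = 3·69 + 52
69 = 1·52 + 17
52 = 3·17 + 1
17 = 17·1 + 0  (stop)
So -967/259 = [-4; 3, 1, 3, 17].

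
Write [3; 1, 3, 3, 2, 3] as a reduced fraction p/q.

388/103

Fold from the inside: start with 3/1.
  2 + 1/3 = 7/3
  3 + 3/7 = 24/7
  3 + 7/24 = 79/24
  1 + 24/79 = 103/79
  3 + 79/103 = 388/103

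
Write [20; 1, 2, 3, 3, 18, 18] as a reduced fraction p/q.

225701/10905

Using pₖ = aₖpₖ₋₁ + pₖ₋₂ and qₖ = aₖqₖ₋₁ + qₖ₋₂:
  k=0: a=20, p=20, q=1
  k=1: a=1, p=21, q=1
  k=2: a=2, p=62, q=3
  k=3: a=3, p=207, q=10
  k=4: a=3, p=683, q=33
  k=5: a=18, p=12501, q=604
  k=6: a=18, p=225701, q=10905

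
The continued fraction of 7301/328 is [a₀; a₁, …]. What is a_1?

3

7301 = 22·328 + 85   →  a_0 = 22
328 = 3·85 + 73   →  a_1 = 3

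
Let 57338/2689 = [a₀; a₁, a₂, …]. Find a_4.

57338 = 21·2689 + 869   →  a_0 = 21
2689 = 3·869 + 82   →  a_1 = 3
869 = 10·82 + 49   →  a_2 = 10
82 = 1·49 + 33   →  a_3 = 1
49 = 1·33 + 16   →  a_4 = 1

1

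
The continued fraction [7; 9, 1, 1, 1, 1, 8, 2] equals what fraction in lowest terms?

6209/874

Using pₖ = aₖpₖ₋₁ + pₖ₋₂ and qₖ = aₖqₖ₋₁ + qₖ₋₂:
  k=0: a=7, p=7, q=1
  k=1: a=9, p=64, q=9
  k=2: a=1, p=71, q=10
  k=3: a=1, p=135, q=19
  k=4: a=1, p=206, q=29
  k=5: a=1, p=341, q=48
  k=6: a=8, p=2934, q=413
  k=7: a=2, p=6209, q=874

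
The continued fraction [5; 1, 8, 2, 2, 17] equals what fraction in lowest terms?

Fold from the inside: start with 17/1.
  2 + 1/17 = 35/17
  2 + 17/35 = 87/35
  8 + 35/87 = 731/87
  1 + 87/731 = 818/731
  5 + 731/818 = 4821/818

4821/818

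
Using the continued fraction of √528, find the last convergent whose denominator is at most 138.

√528 = [22; 1, 44, …] (period length 2).
Convergents:
  p_0/q_0 = 22/1
  p_1/q_1 = 23/1
  p_2/q_2 = 1034/45
  p_3/q_3 = 1057/46
  p_4/q_4 = 47542/2069
q_3 = 46 ≤ 138 < 2069 = q_4, so the answer is 1057/46.

1057/46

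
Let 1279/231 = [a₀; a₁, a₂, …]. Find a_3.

1279 = 5·231 + 124   →  a_0 = 5
231 = 1·124 + 107   →  a_1 = 1
124 = 1·107 + 17   →  a_2 = 1
107 = 6·17 + 5   →  a_3 = 6

6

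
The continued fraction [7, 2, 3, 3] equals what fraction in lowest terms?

Fold from the inside: start with 3/1.
  3 + 1/3 = 10/3
  2 + 3/10 = 23/10
  7 + 10/23 = 171/23

171/23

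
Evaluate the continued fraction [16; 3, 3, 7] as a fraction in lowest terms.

1190/73

Fold from the inside: start with 7/1.
  3 + 1/7 = 22/7
  3 + 7/22 = 73/22
  16 + 22/73 = 1190/73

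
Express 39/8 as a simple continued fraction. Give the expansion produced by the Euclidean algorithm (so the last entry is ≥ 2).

[4; 1, 7]

39 = 4*8 + 7
8 = 1*7 + 1
7 = 7*1 + 0  (stop)
So 39/8 = [4; 1, 7].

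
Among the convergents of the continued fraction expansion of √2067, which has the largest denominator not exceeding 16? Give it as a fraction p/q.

√2067 = [45; 2, 6, 2, 90, …] (period length 4).
Convergents:
  p_0/q_0 = 45/1
  p_1/q_1 = 91/2
  p_2/q_2 = 591/13
  p_3/q_3 = 1273/28
q_2 = 13 ≤ 16 < 28 = q_3, so the answer is 591/13.

591/13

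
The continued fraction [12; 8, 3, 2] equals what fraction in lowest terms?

703/58

Fold from the inside: start with 2/1.
  3 + 1/2 = 7/2
  8 + 2/7 = 58/7
  12 + 7/58 = 703/58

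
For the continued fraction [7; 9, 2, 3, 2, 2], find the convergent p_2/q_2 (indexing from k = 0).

Using pₖ = aₖpₖ₋₁ + pₖ₋₂, qₖ = aₖqₖ₋₁ + qₖ₋₂ (with p₋₁=1, p₋₂=0, q₋₁=0, q₋₂=1):
  k=0: a=7, p=7, q=1
  k=1: a=9, p=64, q=9
  k=2: a=2, p=135, q=19

135/19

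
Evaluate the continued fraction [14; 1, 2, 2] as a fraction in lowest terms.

Fold from the inside: start with 2/1.
  2 + 1/2 = 5/2
  1 + 2/5 = 7/5
  14 + 5/7 = 103/7

103/7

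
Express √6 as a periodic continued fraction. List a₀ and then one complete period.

[2; 2, 4]

a₀ = ⌊√6⌋ = 2.
With m₀=0, d₀=1 and mₖ₊₁ = dₖaₖ − mₖ, dₖ₊₁ = (n − mₖ₊₁²)/dₖ, aₖ₊₁ = ⌊(a₀+mₖ₊₁)/dₖ₊₁⌋:
  k=1: m=2, d=2, a=2
  k=2: m=2, d=1, a=4
d=1 and a=2a₀=4 at k=2, so the next step gives (m, d) = (2, 2) again — its k=1 value — and the period has length 2.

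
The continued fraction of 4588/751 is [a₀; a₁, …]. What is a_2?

4588 = 6·751 + 82   →  a_0 = 6
751 = 9·82 + 13   →  a_1 = 9
82 = 6·13 + 4   →  a_2 = 6

6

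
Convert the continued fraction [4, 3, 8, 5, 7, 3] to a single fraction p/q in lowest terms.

Using pₖ = aₖpₖ₋₁ + pₖ₋₂ and qₖ = aₖqₖ₋₁ + qₖ₋₂:
  k=0: a=4, p=4, q=1
  k=1: a=3, p=13, q=3
  k=2: a=8, p=108, q=25
  k=3: a=5, p=553, q=128
  k=4: a=7, p=3979, q=921
  k=5: a=3, p=12490, q=2891

12490/2891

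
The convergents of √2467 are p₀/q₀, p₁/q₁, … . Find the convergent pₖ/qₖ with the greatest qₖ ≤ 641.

22202/447

√2467 = [49; 1, 2, 49, 2, 1, 98, …] (period length 6).
Convergents:
  p_0/q_0 = 49/1
  p_1/q_1 = 50/1
  p_2/q_2 = 149/3
  p_3/q_3 = 7351/148
  p_4/q_4 = 14851/299
  p_5/q_5 = 22202/447
  p_6/q_6 = 2190647/44105
q_5 = 447 ≤ 641 < 44105 = q_6, so the answer is 22202/447.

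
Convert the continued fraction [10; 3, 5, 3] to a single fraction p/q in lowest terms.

526/51

Fold from the inside: start with 3/1.
  5 + 1/3 = 16/3
  3 + 3/16 = 51/16
  10 + 16/51 = 526/51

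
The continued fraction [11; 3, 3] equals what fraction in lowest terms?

Using pₖ = aₖpₖ₋₁ + pₖ₋₂ and qₖ = aₖqₖ₋₁ + qₖ₋₂:
  k=0: a=11, p=11, q=1
  k=1: a=3, p=34, q=3
  k=2: a=3, p=113, q=10

113/10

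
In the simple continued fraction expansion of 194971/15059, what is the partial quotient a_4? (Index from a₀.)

194971 = 12·15059 + 14263   →  a_0 = 12
15059 = 1·14263 + 796   →  a_1 = 1
14263 = 17·796 + 731   →  a_2 = 17
796 = 1·731 + 65   →  a_3 = 1
731 = 11·65 + 16   →  a_4 = 11

11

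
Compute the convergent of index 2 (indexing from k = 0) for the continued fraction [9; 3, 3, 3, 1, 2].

Using pₖ = aₖpₖ₋₁ + pₖ₋₂, qₖ = aₖqₖ₋₁ + qₖ₋₂ (with p₋₁=1, p₋₂=0, q₋₁=0, q₋₂=1):
  k=0: a=9, p=9, q=1
  k=1: a=3, p=28, q=3
  k=2: a=3, p=93, q=10

93/10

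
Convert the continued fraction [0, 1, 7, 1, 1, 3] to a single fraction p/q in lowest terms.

Fold from the inside: start with 3/1.
  1 + 1/3 = 4/3
  1 + 3/4 = 7/4
  7 + 4/7 = 53/7
  1 + 7/53 = 60/53
  0 + 53/60 = 53/60

53/60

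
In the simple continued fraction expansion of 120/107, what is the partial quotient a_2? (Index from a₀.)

4

120 = 1·107 + 13   →  a_0 = 1
107 = 8·13 + 3   →  a_1 = 8
13 = 4·3 + 1   →  a_2 = 4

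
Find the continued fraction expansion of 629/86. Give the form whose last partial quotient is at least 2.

629 = 7·86 + 27
86 = 3·27 + 5
27 = 5·5 + 2
5 = 2·2 + 1
2 = 2·1 + 0  (stop)
So 629/86 = [7; 3, 5, 2, 2].

[7; 3, 5, 2, 2]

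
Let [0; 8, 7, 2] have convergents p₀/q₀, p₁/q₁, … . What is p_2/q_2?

7/57

Using pₖ = aₖpₖ₋₁ + pₖ₋₂, qₖ = aₖqₖ₋₁ + qₖ₋₂ (with p₋₁=1, p₋₂=0, q₋₁=0, q₋₂=1):
  k=0: a=0, p=0, q=1
  k=1: a=8, p=1, q=8
  k=2: a=7, p=7, q=57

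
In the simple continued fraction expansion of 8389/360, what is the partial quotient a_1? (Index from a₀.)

3

8389 = 23·360 + 109   →  a_0 = 23
360 = 3·109 + 33   →  a_1 = 3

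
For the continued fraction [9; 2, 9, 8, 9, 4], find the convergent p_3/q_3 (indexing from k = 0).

1459/154

Using pₖ = aₖpₖ₋₁ + pₖ₋₂, qₖ = aₖqₖ₋₁ + qₖ₋₂ (with p₋₁=1, p₋₂=0, q₋₁=0, q₋₂=1):
  k=0: a=9, p=9, q=1
  k=1: a=2, p=19, q=2
  k=2: a=9, p=180, q=19
  k=3: a=8, p=1459, q=154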